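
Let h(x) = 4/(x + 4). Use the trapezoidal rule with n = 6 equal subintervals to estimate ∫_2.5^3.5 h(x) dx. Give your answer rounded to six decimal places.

0.572458

Δx = (3.5 − 2.5)/6 = 1/6.
h(2.5) = 8/13, h(8/3) = 0.6, h(17/6) = 24/41, h(3) = 4/7, h(19/6) = 24/43, h(10/3) = 6/11, h(3.5) = 8/15.
T_6 = (Δx/2)·[h(x_0) + 2h(x_1) + ... + 2h(x_{5}) + h(x_6)].
Sum ≈ 0.572458.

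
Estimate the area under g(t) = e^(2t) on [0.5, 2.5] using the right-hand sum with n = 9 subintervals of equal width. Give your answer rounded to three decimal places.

Δt = (2.5 − 0.5)/9 = 2/9.
Right endpoints: 13/18, 17/18, 7/6, 25/18, 29/18, 11/6, 37/18, 41/18, 2.5.
g(13/18) ≈ 4.239, g(17/18) ≈ 6.612, g(7/6) ≈ 10.312, g(25/18) ≈ 16.083, g(29/18) ≈ 25.084, g(11/6) ≈ 39.121, g(37/18) ≈ 61.014, g(41/18) ≈ 95.160, g(2.5) ≈ 148.413.
Sum = Δt · [g(13/18) + g(17/18) + g(7/6) + ...].
Sum ≈ 90.231.

90.231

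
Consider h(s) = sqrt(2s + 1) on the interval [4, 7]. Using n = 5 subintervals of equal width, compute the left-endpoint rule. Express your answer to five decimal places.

10.10077

Δs = (7 − 4)/5 = 0.6.
Left endpoints: 4, 4.6, 5.2, 5.8, 6.4.
h(4) ≈ 3.00000, h(4.6) ≈ 3.19374, h(5.2) ≈ 3.37639, h(5.8) ≈ 3.54965, h(6.4) ≈ 3.71484.
Sum = Δs · [h(4) + h(4.6) + h(5.2) + h(5.8) + h(6.4)].
Sum ≈ 10.10077.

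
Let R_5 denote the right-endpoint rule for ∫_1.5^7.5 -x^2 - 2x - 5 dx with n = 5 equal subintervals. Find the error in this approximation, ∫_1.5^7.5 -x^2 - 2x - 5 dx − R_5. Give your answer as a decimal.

41.04

Exact integral: ∫_1.5^7.5 f(x) dx = -223.5.
R_5 = -264.54.
Error = -223.5 − (-264.54) = 41.04.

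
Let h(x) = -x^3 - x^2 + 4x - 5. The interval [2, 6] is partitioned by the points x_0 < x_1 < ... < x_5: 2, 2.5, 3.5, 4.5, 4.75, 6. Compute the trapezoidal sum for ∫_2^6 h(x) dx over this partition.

-354.94140625

Subinterval widths: 0.5, 1, 1, 0.25, 1.25.
h(2) = -9, h(2.5) = -16.875, h(3.5) = -46.125, h(4.5) = -98.375, h(4.75) = -115.734375, h(6) = -233.
On each subinterval the trapezoid contributes (Δx_i/2)·[h(x_{i-1}) + h(x_i)].
Sum = -354.94140625.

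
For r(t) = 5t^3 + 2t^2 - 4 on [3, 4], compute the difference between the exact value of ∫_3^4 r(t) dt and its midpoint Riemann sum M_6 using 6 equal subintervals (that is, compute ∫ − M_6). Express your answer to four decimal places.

Exact integral: ∫_3^4 r(t) dt ≈ 239.416667.
M_6 ≈ 239.290509.
Error ≈ 239.416667 − 239.290509 ≈ 0.1262.

0.1262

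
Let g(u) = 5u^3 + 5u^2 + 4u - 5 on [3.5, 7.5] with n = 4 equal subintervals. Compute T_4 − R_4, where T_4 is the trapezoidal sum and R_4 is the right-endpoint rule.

-1065.5

T_4 = 4525.5.
R_4 = 5591.
T_4 − R_4 = -1065.5.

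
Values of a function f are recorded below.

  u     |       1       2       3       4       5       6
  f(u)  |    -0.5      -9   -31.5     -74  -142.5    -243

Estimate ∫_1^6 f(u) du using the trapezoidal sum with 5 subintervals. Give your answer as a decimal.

-378.75

Δu = 1.
T_5 = (1/2)·[(-0.5) + 2·(-9) + 2·(-31.5) + 2·(-74) + 2·(-142.5) + (-243)] = -378.75.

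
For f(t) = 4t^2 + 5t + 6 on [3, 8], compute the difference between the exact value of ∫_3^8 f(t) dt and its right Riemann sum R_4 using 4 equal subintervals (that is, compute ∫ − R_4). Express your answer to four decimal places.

-158.3333

Exact integral: ∫_3^8 f(t) dt ≈ 814.166667.
R_4 = 972.5.
Error ≈ 814.166667 − 972.5 ≈ -158.3333.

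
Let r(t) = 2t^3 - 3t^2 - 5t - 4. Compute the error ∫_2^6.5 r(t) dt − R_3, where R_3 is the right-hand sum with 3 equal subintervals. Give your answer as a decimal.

Exact integral: ∫_2^6.5 r(t) dt = 504.28125.
R_3 = 839.25.
Error = 504.28125 − 839.25 = -334.96875.

-334.96875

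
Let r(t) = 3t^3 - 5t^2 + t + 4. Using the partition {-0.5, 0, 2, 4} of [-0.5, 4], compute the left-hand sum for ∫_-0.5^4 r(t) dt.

Subinterval widths: 0.5, 2, 2.
Left endpoints: -0.5, 0, 2.
r(-0.5) = 1.875, r(0) = 4, r(2) = 10.
Sum = Σ Δt_i · r(t_i).
Sum = 28.9375.

28.9375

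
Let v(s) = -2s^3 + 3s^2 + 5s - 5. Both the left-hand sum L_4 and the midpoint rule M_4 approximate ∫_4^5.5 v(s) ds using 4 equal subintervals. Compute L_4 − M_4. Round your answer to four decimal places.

27.6240

L_4 ≈ -170.958984.
M_4 ≈ -198.583008.
L_4 − M_4 ≈ 27.6240.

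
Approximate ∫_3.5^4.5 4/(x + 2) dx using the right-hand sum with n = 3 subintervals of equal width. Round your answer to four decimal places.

0.6499

Δx = (4.5 − 3.5)/3 = 1/3.
Right endpoints: 23/6, 25/6, 4.5.
f(23/6) = 24/35, f(25/6) = 24/37, f(4.5) = 8/13.
Sum = Δx · [f(23/6) + f(25/6) + f(4.5)].
Sum ≈ 0.6499.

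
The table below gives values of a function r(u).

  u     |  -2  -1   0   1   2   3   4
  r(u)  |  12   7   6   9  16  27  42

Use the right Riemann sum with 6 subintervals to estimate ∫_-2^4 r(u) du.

107

Δu = 1.
Sum = 1·[7 + 6 + 9 + 16 + 27 + 42] = 107.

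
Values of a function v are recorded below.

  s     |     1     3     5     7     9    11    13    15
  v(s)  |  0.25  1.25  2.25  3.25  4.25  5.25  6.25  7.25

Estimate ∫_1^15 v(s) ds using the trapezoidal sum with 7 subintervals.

52.5

Δs = 2.
T_7 = (2/2)·[0.25 + 2·1.25 + 2·2.25 + 2·3.25 + 2·4.25 + 2·5.25 + 2·6.25 + 7.25] = 52.5.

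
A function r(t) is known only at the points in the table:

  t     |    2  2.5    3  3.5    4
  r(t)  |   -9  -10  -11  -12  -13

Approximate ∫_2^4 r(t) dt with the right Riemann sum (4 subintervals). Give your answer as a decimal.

Δt = 0.5.
Sum = 0.5·[(-10) + (-11) + (-12) + (-13)] = -23.

-23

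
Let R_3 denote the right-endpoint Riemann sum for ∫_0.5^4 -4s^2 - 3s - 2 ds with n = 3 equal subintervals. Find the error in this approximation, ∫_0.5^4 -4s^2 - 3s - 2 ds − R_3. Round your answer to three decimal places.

46.051

Exact integral: ∫_0.5^4 f(s) ds ≈ -115.79167.
R_3 ≈ -161.84259.
Error ≈ -115.79167 − (-161.84259) ≈ 46.051.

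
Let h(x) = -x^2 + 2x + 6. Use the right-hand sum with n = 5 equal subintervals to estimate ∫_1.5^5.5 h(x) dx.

Δx = (5.5 − 1.5)/5 = 0.8.
Right endpoints: 2.3, 3.1, 3.9, 4.7, 5.5.
h(2.3) = 5.31, h(3.1) = 2.59, h(3.9) = -1.41, h(4.7) = -6.69, h(5.5) = -13.25.
Sum = Δx · [h(2.3) + h(3.1) + h(3.9) + h(4.7) + h(5.5)].
Sum = -10.76.

-10.76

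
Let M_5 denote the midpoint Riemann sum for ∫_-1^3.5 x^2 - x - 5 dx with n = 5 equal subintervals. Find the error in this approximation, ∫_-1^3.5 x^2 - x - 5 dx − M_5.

Exact integral: ∫_-1^3.5 f(x) dx = -13.5.
M_5 = -13.80375.
Error = -13.5 − (-13.80375) = 0.30375.

0.30375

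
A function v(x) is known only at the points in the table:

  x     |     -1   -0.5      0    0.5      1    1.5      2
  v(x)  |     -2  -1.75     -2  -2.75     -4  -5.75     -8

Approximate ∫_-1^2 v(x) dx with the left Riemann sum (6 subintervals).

-9.125

Δx = 0.5.
Sum = 0.5·[(-2) + (-1.75) + (-2) + (-2.75) + (-4) + (-5.75)] = -9.125.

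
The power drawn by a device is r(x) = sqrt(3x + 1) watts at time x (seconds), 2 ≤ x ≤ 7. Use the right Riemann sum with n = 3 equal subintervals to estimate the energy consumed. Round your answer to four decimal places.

20.4627

Δx = (7 − 2)/3 = 5/3.
Right endpoints: 11/3, 16/3, 7.
r(11/3) ≈ 3.4641, r(16/3) ≈ 4.1231, r(7) ≈ 4.6904.
Sum = Δx · [r(11/3) + r(16/3) + r(7)].
Sum ≈ 20.4627.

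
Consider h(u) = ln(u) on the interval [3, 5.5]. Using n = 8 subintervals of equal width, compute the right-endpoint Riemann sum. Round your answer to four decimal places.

Δu = (5.5 − 3)/8 = 0.3125.
Right endpoints: 3.3125, 3.625, 3.9375, 4.25, 4.5625, 4.875, 5.1875, 5.5.
h(3.3125) ≈ 1.1977, h(3.625) ≈ 1.2879, h(3.9375) ≈ 1.3705, h(4.25) ≈ 1.4469, h(4.5625) ≈ 1.5179, h(4.875) ≈ 1.5841, h(5.1875) ≈ 1.6463, h(5.5) ≈ 1.7047.
Sum = Δu · [h(3.3125) + h(3.625) + h(3.9375) + ...].
Sum ≈ 3.6738.

3.6738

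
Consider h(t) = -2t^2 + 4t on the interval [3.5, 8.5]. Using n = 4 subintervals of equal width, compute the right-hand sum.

Δt = (8.5 − 3.5)/4 = 1.25.
Right endpoints: 4.75, 6, 7.25, 8.5.
h(4.75) = -26.125, h(6) = -48, h(7.25) = -76.125, h(8.5) = -110.5.
Sum = Δt · [h(4.75) + h(6) + h(7.25) + h(8.5)].
Sum = -325.9375.

-325.9375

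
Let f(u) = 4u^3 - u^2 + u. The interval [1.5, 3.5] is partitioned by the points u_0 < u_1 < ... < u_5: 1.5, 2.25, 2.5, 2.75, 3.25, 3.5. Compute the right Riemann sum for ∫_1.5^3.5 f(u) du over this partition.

172.03125

Subinterval widths: 0.75, 0.25, 0.25, 0.5, 0.25.
Right endpoints: 2.25, 2.5, 2.75, 3.25, 3.5.
f(2.25) = 42.75, f(2.5) = 58.75, f(2.75) = 78.375, f(3.25) = 130, f(3.5) = 162.75.
Sum = Σ Δu_i · f(u_i).
Sum = 172.03125.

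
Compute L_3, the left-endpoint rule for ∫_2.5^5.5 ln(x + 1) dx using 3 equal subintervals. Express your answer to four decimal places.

Δx = (5.5 − 2.5)/3 = 1.
Left endpoints: 2.5, 3.5, 4.5.
f(2.5) ≈ 1.2528, f(3.5) ≈ 1.5041, f(4.5) ≈ 1.7047.
Sum = Δx · [f(2.5) + f(3.5) + f(4.5)].
Sum ≈ 4.4616.

4.4616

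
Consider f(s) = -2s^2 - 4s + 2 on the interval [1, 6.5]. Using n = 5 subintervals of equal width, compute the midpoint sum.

Δs = (6.5 − 1)/5 = 1.1.
Midpoints: 1.55, 2.65, 3.75, 4.85, 5.95.
f(1.55) = -9.005, f(2.65) = -22.645, f(3.75) = -41.125, f(4.85) = -64.445, f(5.95) = -92.605.
Sum = Δs · [f(1.55) + f(2.65) + f(3.75) + f(4.85) + f(5.95)].
Sum = -252.8075.

-252.8075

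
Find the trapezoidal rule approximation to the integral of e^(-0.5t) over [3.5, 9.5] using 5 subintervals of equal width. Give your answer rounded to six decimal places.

0.340093

Δt = (9.5 − 3.5)/5 = 1.2.
f(3.5) ≈ 0.173774, f(4.7) ≈ 0.095369, f(5.9) ≈ 0.052340, f(7.1) ≈ 0.028725, f(8.3) ≈ 0.015764, f(9.5) ≈ 0.008652.
T_5 = (Δt/2)·[f(t_0) + 2f(t_1) + ... + 2f(t_{4}) + f(t_5)].
Sum ≈ 0.340093.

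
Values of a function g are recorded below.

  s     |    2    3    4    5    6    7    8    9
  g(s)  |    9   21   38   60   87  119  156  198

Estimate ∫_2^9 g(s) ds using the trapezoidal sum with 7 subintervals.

Δs = 1.
T_7 = (1/2)·[9 + 2·21 + 2·38 + 2·60 + 2·87 + 2·119 + 2·156 + 198] = 584.5.

584.5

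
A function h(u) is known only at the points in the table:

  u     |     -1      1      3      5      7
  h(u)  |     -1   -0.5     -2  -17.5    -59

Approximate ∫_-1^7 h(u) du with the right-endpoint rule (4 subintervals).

-158

Δu = 2.
Sum = 2·[(-0.5) + (-2) + (-17.5) + (-59)] = -158.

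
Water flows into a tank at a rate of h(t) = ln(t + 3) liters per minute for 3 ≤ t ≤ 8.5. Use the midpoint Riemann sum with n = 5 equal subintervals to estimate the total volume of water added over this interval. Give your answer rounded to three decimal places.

11.840

Δt = (8.5 − 3)/5 = 1.1.
Midpoints: 3.55, 4.65, 5.75, 6.85, 7.95.
h(3.55) ≈ 1.879, h(4.65) ≈ 2.035, h(5.75) ≈ 2.169, h(6.85) ≈ 2.287, h(7.95) ≈ 2.393.
Sum = Δt · [h(3.55) + h(4.65) + h(5.75) + h(6.85) + h(7.95)].
Sum ≈ 11.840.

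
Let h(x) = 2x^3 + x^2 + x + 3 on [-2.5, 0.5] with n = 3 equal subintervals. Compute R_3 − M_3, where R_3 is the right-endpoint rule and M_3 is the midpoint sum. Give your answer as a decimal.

R_3 = 3.5.
M_3 = -7.
R_3 − M_3 = 10.5.

10.5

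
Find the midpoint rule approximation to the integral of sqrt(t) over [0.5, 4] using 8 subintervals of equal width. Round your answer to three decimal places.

5.101

Δt = (4 − 0.5)/8 = 0.4375.
Midpoints: 0.71875, 1.15625, 1.59375, 2.03125, 2.46875, 2.90625, 3.34375, 3.78125.
f(0.71875) ≈ 0.848, f(1.15625) ≈ 1.075, f(1.59375) ≈ 1.262, f(2.03125) ≈ 1.425, f(2.46875) ≈ 1.571, f(2.90625) ≈ 1.705, f(3.34375) ≈ 1.829, f(3.78125) ≈ 1.945.
Sum = Δt · [f(0.71875) + f(1.15625) + f(1.59375) + ...].
Sum ≈ 5.101.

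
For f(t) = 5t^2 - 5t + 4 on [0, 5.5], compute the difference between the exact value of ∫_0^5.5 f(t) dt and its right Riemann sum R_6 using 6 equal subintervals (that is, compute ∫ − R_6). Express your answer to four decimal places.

-60.5700

Exact integral: ∫_0^5.5 f(t) dt ≈ 223.666667.
R_6 ≈ 284.236690.
Error ≈ 223.666667 − 284.236690 ≈ -60.5700.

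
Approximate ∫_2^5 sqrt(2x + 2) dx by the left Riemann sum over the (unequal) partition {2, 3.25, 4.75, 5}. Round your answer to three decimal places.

8.283

Subinterval widths: 1.25, 1.5, 0.25.
Left endpoints: 2, 3.25, 4.75.
f(2) ≈ 2.449, f(3.25) ≈ 2.915, f(4.75) ≈ 3.391.
Sum = Σ Δx_i · f(x_i).
Sum ≈ 8.283.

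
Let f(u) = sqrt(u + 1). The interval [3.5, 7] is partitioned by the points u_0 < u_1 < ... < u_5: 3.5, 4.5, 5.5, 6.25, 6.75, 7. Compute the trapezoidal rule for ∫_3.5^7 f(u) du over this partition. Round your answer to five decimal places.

8.71706

Subinterval widths: 1, 1, 0.75, 0.5, 0.25.
f(3.5) ≈ 2.12132, f(4.5) ≈ 2.34521, f(5.5) ≈ 2.54951, f(6.25) ≈ 2.69258, f(6.75) ≈ 2.78388, f(7) ≈ 2.82843.
On each subinterval the trapezoid contributes (Δu_i/2)·[f(u_{i-1}) + f(u_i)].
Sum ≈ 8.71706.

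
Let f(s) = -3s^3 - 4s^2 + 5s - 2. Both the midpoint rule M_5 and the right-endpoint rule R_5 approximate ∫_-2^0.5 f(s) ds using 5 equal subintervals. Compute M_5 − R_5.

M_5 = -13.3984375.
R_5 = -12.1875.
M_5 − R_5 = -1.2109375.

-1.2109375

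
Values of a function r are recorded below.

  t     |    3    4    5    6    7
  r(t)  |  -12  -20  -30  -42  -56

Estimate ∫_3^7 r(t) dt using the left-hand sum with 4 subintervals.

Δt = 1.
Sum = 1·[(-12) + (-20) + (-30) + (-42)] = -104.

-104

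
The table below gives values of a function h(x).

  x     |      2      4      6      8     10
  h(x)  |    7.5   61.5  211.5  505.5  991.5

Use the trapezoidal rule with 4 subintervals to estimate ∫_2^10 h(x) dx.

Δx = 2.
T_4 = (2/2)·[7.5 + 2·61.5 + 2·211.5 + 2·505.5 + 991.5] = 2556.

2556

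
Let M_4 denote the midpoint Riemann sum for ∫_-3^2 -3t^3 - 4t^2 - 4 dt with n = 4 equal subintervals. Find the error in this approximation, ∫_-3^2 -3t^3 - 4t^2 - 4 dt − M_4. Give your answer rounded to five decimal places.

0.32552

Exact integral: ∫_-3^2 f(t) dt ≈ -17.9166667.
M_4 = -18.2421875.
Error ≈ -17.9166667 − (-18.2421875) ≈ 0.32552.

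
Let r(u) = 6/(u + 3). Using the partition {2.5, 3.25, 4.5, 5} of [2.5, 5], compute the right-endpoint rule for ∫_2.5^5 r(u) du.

2.095

Subinterval widths: 0.75, 1.25, 0.5.
Right endpoints: 3.25, 4.5, 5.
r(3.25) = 0.96, r(4.5) = 0.8, r(5) = 0.75.
Sum = Σ Δu_i · r(u_i).
Sum = 2.095.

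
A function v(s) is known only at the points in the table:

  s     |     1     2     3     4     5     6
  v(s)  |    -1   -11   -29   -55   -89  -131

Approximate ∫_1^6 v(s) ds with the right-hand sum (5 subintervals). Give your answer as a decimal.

-315

Δs = 1.
Sum = 1·[(-11) + (-29) + (-55) + (-89) + (-131)] = -315.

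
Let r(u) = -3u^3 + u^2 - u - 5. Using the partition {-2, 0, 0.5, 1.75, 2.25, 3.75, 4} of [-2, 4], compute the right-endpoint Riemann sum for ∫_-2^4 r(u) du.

-331.28515625

Subinterval widths: 2, 0.5, 1.25, 0.5, 1.5, 0.25.
Right endpoints: 0, 0.5, 1.75, 2.25, 3.75, 4.
r(0) = -5, r(0.5) = -5.625, r(1.75) = -19.765625, r(2.25) = -36.359375, r(3.75) = -152.890625, r(4) = -185.
Sum = Σ Δu_i · r(u_i).
Sum = -331.28515625.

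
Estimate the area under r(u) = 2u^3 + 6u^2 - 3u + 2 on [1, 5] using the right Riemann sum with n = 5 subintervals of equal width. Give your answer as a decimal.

Δu = (5 − 1)/5 = 0.8.
Right endpoints: 1.8, 2.6, 3.4, 4.2, 5.
r(1.8) = 27.704, r(2.6) = 69.912, r(3.4) = 139.768, r(4.2) = 243.416, r(5) = 387.
Sum = Δu · [r(1.8) + r(2.6) + r(3.4) + r(4.2) + r(5)].
Sum = 694.24.

694.24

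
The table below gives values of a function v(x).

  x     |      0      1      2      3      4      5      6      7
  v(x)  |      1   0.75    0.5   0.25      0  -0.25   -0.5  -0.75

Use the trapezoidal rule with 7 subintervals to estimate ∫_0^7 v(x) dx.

Δx = 1.
T_7 = (1/2)·[1 + 2·0.75 + 2·0.5 + 2·0.25 + 2·0 + 2·(-0.25) + 2·(-0.5) + (-0.75)] = 0.875.

0.875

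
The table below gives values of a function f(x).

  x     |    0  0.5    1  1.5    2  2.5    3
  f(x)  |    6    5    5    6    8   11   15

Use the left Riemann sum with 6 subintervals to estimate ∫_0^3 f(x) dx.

Δx = 0.5.
Sum = 0.5·[6 + 5 + 5 + 6 + 8 + 11] = 20.5.

20.5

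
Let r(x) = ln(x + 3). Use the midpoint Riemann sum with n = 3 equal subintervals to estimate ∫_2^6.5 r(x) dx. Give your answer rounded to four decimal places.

8.8489

Δx = (6.5 − 2)/3 = 1.5.
Midpoints: 2.75, 4.25, 5.75.
r(2.75) ≈ 1.7492, r(4.25) ≈ 1.9810, r(5.75) ≈ 2.1691.
Sum = Δx · [r(2.75) + r(4.25) + r(5.75)].
Sum ≈ 8.8489.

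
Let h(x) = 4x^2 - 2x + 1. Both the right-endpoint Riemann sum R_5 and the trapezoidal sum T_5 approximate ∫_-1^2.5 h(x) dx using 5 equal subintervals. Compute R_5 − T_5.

R_5 = 26.46.
T_5 = 21.56.
R_5 − T_5 = 4.9.

4.9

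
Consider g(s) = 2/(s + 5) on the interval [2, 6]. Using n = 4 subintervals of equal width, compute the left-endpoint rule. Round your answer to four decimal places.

0.9579

Δs = (6 − 2)/4 = 1.
Left endpoints: 2, 3, 4, 5.
g(2) = 2/7, g(3) = 0.25, g(4) = 2/9, g(5) = 0.2.
Sum = Δs · [g(2) + g(3) + g(4) + g(5)].
Sum ≈ 0.9579.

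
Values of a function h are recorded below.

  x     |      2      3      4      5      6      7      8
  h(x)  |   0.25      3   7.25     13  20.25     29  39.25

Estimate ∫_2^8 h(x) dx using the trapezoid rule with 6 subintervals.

92.25

Δx = 1.
T_6 = (1/2)·[0.25 + 2·3 + 2·7.25 + 2·13 + 2·20.25 + 2·29 + 39.25] = 92.25.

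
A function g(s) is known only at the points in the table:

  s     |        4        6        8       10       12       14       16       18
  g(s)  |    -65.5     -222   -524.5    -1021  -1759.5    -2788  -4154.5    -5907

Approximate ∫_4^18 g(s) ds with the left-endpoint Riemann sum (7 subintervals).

Δs = 2.
Sum = 2·[(-65.5) + (-222) + (-524.5) + (-1021) + (-1759.5) + (-2788) + (-4154.5)] = -21070.

-21070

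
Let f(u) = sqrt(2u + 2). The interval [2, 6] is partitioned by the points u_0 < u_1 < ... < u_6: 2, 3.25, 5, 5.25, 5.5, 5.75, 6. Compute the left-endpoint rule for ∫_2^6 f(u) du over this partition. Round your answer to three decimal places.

11.734

Subinterval widths: 1.25, 1.75, 0.25, 0.25, 0.25, 0.25.
Left endpoints: 2, 3.25, 5, 5.25, 5.5, 5.75.
f(2) ≈ 2.449, f(3.25) ≈ 2.915, f(5) ≈ 3.464, f(5.25) ≈ 3.536, f(5.5) ≈ 3.606, f(5.75) ≈ 3.674.
Sum = Σ Δu_i · f(u_i).
Sum ≈ 11.734.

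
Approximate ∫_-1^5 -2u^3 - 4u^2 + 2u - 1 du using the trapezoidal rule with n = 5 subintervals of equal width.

-485.04

Δu = (5 − (-1))/5 = 1.2.
f(-1) = -5, f(0.2) = -0.776, f(1.4) = -11.528, f(2.6) = -57.992, f(3.8) = -160.904, f(5) = -341.
T_5 = (Δu/2)·[f(u_0) + 2f(u_1) + ... + 2f(u_{4}) + f(u_5)].
Sum = -485.04.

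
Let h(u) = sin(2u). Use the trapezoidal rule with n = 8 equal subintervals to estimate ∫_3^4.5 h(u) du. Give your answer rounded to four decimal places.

0.9247

Δu = (4.5 − 3)/8 = 0.1875.
h(3) ≈ -0.2794, h(3.1875) ≈ 0.0917, h(3.375) ≈ 0.4500, h(3.5625) ≈ 0.7459, h(3.75) ≈ 0.9380, h(3.9375) ≈ 0.9998, h(4.125) ≈ 0.9226, h(4.3125) ≈ 0.7172, h(4.5) ≈ 0.4121.
T_8 = (Δu/2)·[h(u_0) + 2h(u_1) + ... + 2h(u_{7}) + h(u_8)].
Sum ≈ 0.9247.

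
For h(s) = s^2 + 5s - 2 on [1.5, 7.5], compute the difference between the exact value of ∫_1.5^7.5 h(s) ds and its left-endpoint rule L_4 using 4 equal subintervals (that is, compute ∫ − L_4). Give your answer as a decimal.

Exact integral: ∫_1.5^7.5 h(s) ds = 262.5.
L_4 = 201.75.
Error = 262.5 − 201.75 = 60.75.

60.75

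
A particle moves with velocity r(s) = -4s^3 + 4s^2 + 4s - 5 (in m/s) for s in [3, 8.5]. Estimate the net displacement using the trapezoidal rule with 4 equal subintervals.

Δs = (8.5 − 3)/4 = 1.375.
r(3) = -65, r(4.375) = -245.8984375, r(5.75) = -610.1875, r(7.125) = -1220.2578125, r(8.5) = -2138.5.
T_4 = (Δs/2)·[r(s_0) + 2r(s_1) + 2r(s_2) + 2r(s_3) + r(s_4)].
Sum = -4369.87890625.

-4369.87890625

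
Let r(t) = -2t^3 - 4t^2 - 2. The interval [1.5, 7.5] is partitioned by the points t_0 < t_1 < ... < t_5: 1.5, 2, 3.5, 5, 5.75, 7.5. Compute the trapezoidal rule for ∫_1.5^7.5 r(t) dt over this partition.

-2219.5546875

Subinterval widths: 0.5, 1.5, 1.5, 0.75, 1.75.
r(1.5) = -17.75, r(2) = -34, r(3.5) = -136.75, r(5) = -352, r(5.75) = -514.46875, r(7.5) = -1070.75.
On each subinterval the trapezoid contributes (Δt_i/2)·[r(t_{i-1}) + r(t_i)].
Sum = -2219.5546875.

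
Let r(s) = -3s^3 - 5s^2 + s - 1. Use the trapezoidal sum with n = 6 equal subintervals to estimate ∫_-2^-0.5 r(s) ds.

-4.44921875

Δs = (-0.5 − (-2))/6 = 0.25.
r(-2) = 1, r(-1.75) = -1.984375, r(-1.5) = -3.625, r(-1.25) = -4.203125, r(-1) = -4, r(-0.75) = -3.296875, r(-0.5) = -2.375.
T_6 = (Δs/2)·[r(s_0) + 2r(s_1) + ... + 2r(s_{5}) + r(s_6)].
Sum = -4.44921875.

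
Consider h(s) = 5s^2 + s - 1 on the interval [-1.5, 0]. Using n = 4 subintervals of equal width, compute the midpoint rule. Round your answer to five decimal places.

2.91211

Δs = (0 − (-1.5))/4 = 0.375.
Midpoints: -1.3125, -0.9375, -0.5625, -0.1875.
h(-1.3125) = 6.30078125, h(-0.9375) = 2.45703125, h(-0.5625) = 0.01953125, h(-0.1875) = -1.01171875.
Sum = Δs · [h(-1.3125) + h(-0.9375) + h(-0.5625) + h(-0.1875)].
Sum ≈ 2.91211.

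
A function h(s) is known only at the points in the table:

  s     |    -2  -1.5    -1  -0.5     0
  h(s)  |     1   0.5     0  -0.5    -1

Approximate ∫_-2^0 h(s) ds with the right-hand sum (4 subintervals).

-0.5

Δs = 0.5.
Sum = 0.5·[0.5 + 0 + (-0.5) + (-1)] = -0.5.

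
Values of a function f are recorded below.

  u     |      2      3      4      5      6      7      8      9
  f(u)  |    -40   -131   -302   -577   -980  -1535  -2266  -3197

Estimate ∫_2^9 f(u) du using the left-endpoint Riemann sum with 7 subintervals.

-5831

Δu = 1.
Sum = 1·[(-40) + (-131) + (-302) + (-577) + (-980) + (-1535) + (-2266)] = -5831.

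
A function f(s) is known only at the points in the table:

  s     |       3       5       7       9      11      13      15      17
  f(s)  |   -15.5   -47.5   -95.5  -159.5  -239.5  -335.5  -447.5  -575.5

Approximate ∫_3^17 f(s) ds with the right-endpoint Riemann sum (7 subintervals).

Δs = 2.
Sum = 2·[(-47.5) + (-95.5) + (-159.5) + (-239.5) + (-335.5) + (-447.5) + (-575.5)] = -3801.

-3801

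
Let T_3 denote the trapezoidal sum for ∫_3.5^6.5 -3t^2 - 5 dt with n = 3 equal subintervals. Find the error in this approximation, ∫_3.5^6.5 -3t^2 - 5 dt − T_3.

1.5

Exact integral: ∫_3.5^6.5 f(t) dt = -246.75.
T_3 = -248.25.
Error = -246.75 − (-248.25) = 1.5.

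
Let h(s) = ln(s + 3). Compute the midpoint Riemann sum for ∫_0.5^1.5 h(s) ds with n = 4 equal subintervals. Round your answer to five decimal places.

Δs = (1.5 − 0.5)/4 = 0.25.
Midpoints: 0.625, 0.875, 1.125, 1.375.
h(0.625) ≈ 1.28785, h(0.875) ≈ 1.35455, h(1.125) ≈ 1.41707, h(1.375) ≈ 1.47591.
Sum = Δs · [h(0.625) + h(0.875) + h(1.125) + h(1.375)].
Sum ≈ 1.38384.

1.38384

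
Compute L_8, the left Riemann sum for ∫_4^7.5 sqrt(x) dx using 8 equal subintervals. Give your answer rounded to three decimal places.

8.197

Δx = (7.5 − 4)/8 = 0.4375.
Left endpoints: 4, 4.4375, 4.875, 5.3125, 5.75, 6.1875, 6.625, 7.0625.
f(4) ≈ 2.000, f(4.4375) ≈ 2.107, f(4.875) ≈ 2.208, f(5.3125) ≈ 2.305, f(5.75) ≈ 2.398, f(6.1875) ≈ 2.487, f(6.625) ≈ 2.574, f(7.0625) ≈ 2.658.
Sum = Δx · [f(4) + f(4.4375) + f(4.875) + ...].
Sum ≈ 8.197.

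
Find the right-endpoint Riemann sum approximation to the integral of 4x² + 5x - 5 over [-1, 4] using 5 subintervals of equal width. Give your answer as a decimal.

145

Δx = (4 − (-1))/5 = 1.
Right endpoints: 0, 1, 2, 3, 4.
f(0) = -5, f(1) = 4, f(2) = 21, f(3) = 46, f(4) = 79.
Sum = Δx · [f(0) + f(1) + f(2) + f(3) + f(4)].
Sum = 145.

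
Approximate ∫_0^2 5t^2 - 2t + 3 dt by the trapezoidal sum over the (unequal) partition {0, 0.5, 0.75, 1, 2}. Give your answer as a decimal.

16.296875

Subinterval widths: 0.5, 0.25, 0.25, 1.
f(0) = 3, f(0.5) = 3.25, f(0.75) = 4.3125, f(1) = 6, f(2) = 19.
On each subinterval the trapezoid contributes (Δt_i/2)·[f(t_{i-1}) + f(t_i)].
Sum = 16.296875.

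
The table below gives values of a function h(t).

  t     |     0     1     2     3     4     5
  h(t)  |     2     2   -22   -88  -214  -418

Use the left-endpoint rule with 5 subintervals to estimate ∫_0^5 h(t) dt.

-320

Δt = 1.
Sum = 1·[2 + 2 + (-22) + (-88) + (-214)] = -320.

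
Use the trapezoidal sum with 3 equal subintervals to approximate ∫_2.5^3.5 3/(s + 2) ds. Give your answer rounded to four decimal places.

0.6025

Δs = (3.5 − 2.5)/3 = 1/3.
f(2.5) = 2/3, f(17/6) = 18/29, f(19/6) = 18/31, f(3.5) = 6/11.
T_3 = (Δs/2)·[f(s_0) + 2f(s_1) + 2f(s_2) + f(s_3)].
Sum ≈ 0.6025.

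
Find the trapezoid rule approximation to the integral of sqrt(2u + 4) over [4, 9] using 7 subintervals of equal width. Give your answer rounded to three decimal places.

20.537

Δu = (9 − 4)/7 = 5/7.
f(4) ≈ 3.464, f(33/7) ≈ 3.665, f(38/7) ≈ 3.854, f(43/7) ≈ 4.036, f(48/7) ≈ 4.209, f(53/7) ≈ 4.375, f(58/7) ≈ 4.536, f(9) ≈ 4.690.
T_7 = (Δu/2)·[f(u_0) + 2f(u_1) + ... + 2f(u_{6}) + f(u_7)].
Sum ≈ 20.537.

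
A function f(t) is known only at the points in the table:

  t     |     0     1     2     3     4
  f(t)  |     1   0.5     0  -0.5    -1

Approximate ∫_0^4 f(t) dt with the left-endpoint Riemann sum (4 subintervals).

1

Δt = 1.
Sum = 1·[1 + 0.5 + 0 + (-0.5)] = 1.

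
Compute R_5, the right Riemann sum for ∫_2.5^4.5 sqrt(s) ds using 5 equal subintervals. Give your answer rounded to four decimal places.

3.8357

Δs = (4.5 − 2.5)/5 = 0.4.
Right endpoints: 2.9, 3.3, 3.7, 4.1, 4.5.
f(2.9) ≈ 1.7029, f(3.3) ≈ 1.8166, f(3.7) ≈ 1.9235, f(4.1) ≈ 2.0248, f(4.5) ≈ 2.1213.
Sum = Δs · [f(2.9) + f(3.3) + f(3.7) + f(4.1) + f(4.5)].
Sum ≈ 3.8357.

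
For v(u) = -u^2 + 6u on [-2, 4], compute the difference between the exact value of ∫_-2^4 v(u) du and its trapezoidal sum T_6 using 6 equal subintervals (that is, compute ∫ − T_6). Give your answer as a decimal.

Exact integral: ∫_-2^4 v(u) du = 12.
T_6 = 11.
Error = 12 − 11 = 1.

1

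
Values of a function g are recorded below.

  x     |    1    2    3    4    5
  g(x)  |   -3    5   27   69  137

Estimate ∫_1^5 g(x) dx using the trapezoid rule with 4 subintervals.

Δx = 1.
T_4 = (1/2)·[(-3) + 2·5 + 2·27 + 2·69 + 137] = 168.

168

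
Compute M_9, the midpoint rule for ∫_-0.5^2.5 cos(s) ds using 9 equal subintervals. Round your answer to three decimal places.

1.083

Δs = (2.5 − (-0.5))/9 = 1/3.
Midpoints: -1/3, 0, 1/3, 2/3, 1, 4/3, 5/3, 2, 7/3.
f(-1/3) ≈ 0.945, f(0) ≈ 1.000, f(1/3) ≈ 0.945, f(2/3) ≈ 0.786, f(1) ≈ 0.540, f(4/3) ≈ 0.235, f(5/3) ≈ -0.096, f(2) ≈ -0.416, f(7/3) ≈ -0.691.
Sum = Δs · [f(-1/3) + f(0) + f(1/3) + ...].
Sum ≈ 1.083.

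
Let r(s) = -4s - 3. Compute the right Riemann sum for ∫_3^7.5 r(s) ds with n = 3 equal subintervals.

Δs = (7.5 − 3)/3 = 1.5.
Right endpoints: 4.5, 6, 7.5.
r(4.5) = -21, r(6) = -27, r(7.5) = -33.
Sum = Δs · [r(4.5) + r(6) + r(7.5)].
Sum = -121.5.

-121.5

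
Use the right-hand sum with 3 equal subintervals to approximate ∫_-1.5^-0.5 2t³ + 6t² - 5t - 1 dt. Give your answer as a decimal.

Δt = (-0.5 − (-1.5))/3 = 1/3.
Right endpoints: -7/6, -5/6, -0.5.
f(-7/6) = 1061/108, f(-5/6) = 667/108, f(-0.5) = 2.75.
Sum = Δt · [f(-7/6) + f(-5/6) + f(-0.5)].
Sum = 6.25.

6.25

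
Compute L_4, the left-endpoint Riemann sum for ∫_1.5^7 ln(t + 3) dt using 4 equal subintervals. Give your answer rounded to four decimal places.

Δt = (7 − 1.5)/4 = 1.375.
Left endpoints: 1.5, 2.875, 4.25, 5.625.
f(1.5) ≈ 1.5041, f(2.875) ≈ 1.7707, f(4.25) ≈ 1.9810, f(5.625) ≈ 2.1547.
Sum = Δt · [f(1.5) + f(2.875) + f(4.25) + f(5.625)].
Sum ≈ 10.1894.

10.1894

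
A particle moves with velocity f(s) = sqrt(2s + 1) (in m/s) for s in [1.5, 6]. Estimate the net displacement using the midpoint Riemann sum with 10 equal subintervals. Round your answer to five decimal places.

12.95926

Δs = (6 − 1.5)/10 = 0.45.
Midpoints: 1.725, 2.175, 2.625, 3.075, 3.525, 3.975, 4.425, 4.875, 5.325, 5.775.
f(1.725) ≈ 2.10950, f(2.175) ≈ 2.31301, f(2.625) ≈ 2.50000, f(3.075) ≈ 2.67395, f(3.525) ≈ 2.83725, f(3.975) ≈ 2.99166, f(4.425) ≈ 3.13847, f(4.875) ≈ 3.27872, f(5.325) ≈ 3.41321, f(5.775) ≈ 3.54260.
Sum = Δs · [f(1.725) + f(2.175) + f(2.625) + ...].
Sum ≈ 12.95926.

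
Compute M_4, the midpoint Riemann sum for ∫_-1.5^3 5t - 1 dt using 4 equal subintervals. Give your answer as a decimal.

12.375

Δt = (3 − (-1.5))/4 = 1.125.
Midpoints: -0.9375, 0.1875, 1.3125, 2.4375.
f(-0.9375) = -5.6875, f(0.1875) = -0.0625, f(1.3125) = 5.5625, f(2.4375) = 11.1875.
Sum = Δt · [f(-0.9375) + f(0.1875) + f(1.3125) + f(2.4375)].
Sum = 12.375.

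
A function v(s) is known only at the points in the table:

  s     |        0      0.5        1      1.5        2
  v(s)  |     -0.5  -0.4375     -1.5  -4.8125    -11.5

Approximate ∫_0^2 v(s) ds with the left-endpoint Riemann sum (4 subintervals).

Δs = 0.5.
Sum = 0.5·[(-0.5) + (-0.4375) + (-1.5) + (-4.8125)] = -3.625.

-3.625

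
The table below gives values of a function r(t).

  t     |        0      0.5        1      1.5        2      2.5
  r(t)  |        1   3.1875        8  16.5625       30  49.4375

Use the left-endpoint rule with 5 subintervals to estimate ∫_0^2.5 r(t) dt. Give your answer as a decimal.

Δt = 0.5.
Sum = 0.5·[1 + 3.1875 + 8 + 16.5625 + 30] = 29.375.

29.375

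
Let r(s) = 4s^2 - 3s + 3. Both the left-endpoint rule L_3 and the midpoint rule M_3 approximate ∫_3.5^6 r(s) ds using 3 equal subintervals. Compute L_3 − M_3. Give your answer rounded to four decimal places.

-34.7222

L_3 ≈ 167.407407.
M_3 ≈ 202.129630.
L_3 − M_3 ≈ -34.7222.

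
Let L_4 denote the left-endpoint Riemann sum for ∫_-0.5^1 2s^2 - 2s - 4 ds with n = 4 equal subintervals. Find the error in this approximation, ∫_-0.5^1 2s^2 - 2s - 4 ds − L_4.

-0.3515625

Exact integral: ∫_-0.5^1 f(s) ds = -6.
L_4 = -5.6484375.
Error = -6 − (-5.6484375) = -0.3515625.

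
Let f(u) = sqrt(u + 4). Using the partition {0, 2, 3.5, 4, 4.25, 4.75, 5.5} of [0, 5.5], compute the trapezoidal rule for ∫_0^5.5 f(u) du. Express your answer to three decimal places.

Subinterval widths: 2, 1.5, 0.5, 0.25, 0.5, 0.75.
f(0) ≈ 2.000, f(2) ≈ 2.449, f(3.5) ≈ 2.739, f(4) ≈ 2.828, f(4.25) ≈ 2.872, f(4.75) ≈ 2.958, f(5.5) ≈ 3.082.
On each subinterval the trapezoid contributes (Δu_i/2)·[f(u_{i-1}) + f(u_i)].
Sum ≈ 14.168.

14.168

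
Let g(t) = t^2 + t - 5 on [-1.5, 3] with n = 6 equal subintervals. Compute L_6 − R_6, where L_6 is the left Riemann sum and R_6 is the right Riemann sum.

-8.4375

L_6 = -12.796875.
R_6 = -4.359375.
L_6 − R_6 = -8.4375.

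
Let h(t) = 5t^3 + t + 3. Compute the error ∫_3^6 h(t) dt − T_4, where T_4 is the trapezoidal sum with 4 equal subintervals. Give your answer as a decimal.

-18.984375

Exact integral: ∫_3^6 h(t) dt = 1541.25.
T_4 = 1560.234375.
Error = 1541.25 − 1560.234375 = -18.984375.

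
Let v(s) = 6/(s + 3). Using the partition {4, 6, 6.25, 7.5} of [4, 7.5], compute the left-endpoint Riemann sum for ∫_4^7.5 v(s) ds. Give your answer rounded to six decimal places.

Subinterval widths: 2, 0.25, 1.25.
Left endpoints: 4, 6, 6.25.
v(4) = 6/7, v(6) = 2/3, v(6.25) = 24/37.
Sum = Σ Δs_i · v(s_i).
Sum ≈ 2.691763.

2.691763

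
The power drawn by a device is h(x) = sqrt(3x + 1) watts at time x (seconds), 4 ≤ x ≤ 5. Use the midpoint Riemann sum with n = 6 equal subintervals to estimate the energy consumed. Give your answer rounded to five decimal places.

3.80623

Δx = (5 − 4)/6 = 1/6.
Midpoints: 49/12, 4.25, 53/12, 55/12, 4.75, 59/12.
h(49/12) ≈ 3.64005, h(4.25) ≈ 3.70810, h(53/12) ≈ 3.77492, h(55/12) ≈ 3.84057, h(4.75) ≈ 3.90512, h(59/12) ≈ 3.96863.
Sum = Δx · [h(49/12) + h(4.25) + h(53/12) + ...].
Sum ≈ 3.80623.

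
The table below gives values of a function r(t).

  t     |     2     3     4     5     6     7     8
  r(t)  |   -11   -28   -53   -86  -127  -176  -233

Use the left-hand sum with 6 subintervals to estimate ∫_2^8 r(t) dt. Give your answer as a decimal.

-481

Δt = 1.
Sum = 1·[(-11) + (-28) + (-53) + (-86) + (-127) + (-176)] = -481.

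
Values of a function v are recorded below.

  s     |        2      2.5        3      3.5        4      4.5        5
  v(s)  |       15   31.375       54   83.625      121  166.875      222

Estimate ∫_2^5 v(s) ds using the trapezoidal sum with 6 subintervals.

287.6875

Δs = 0.5.
T_6 = (0.5/2)·[15 + 2·31.375 + 2·54 + 2·83.625 + 2·121 + 2·166.875 + 222] = 287.6875.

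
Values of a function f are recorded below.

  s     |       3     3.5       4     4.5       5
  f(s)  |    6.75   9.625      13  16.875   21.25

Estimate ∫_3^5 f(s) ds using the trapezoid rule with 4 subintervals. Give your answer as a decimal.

Δs = 0.5.
T_4 = (0.5/2)·[6.75 + 2·9.625 + 2·13 + 2·16.875 + 21.25] = 26.75.

26.75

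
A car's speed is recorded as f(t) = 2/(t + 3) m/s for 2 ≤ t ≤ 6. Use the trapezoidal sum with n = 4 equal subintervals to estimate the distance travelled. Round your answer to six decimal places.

Δt = (6 − 2)/4 = 1.
f(2) = 0.4, f(3) = 1/3, f(4) = 2/7, f(5) = 0.25, f(6) = 2/9.
T_4 = (Δt/2)·[f(t_0) + 2f(t_1) + 2f(t_2) + 2f(t_3) + f(t_4)].
Sum ≈ 1.180159.

1.180159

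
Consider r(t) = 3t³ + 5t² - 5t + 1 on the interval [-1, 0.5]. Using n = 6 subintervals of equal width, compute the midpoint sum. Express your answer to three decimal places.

4.525

Δt = (0.5 − (-1))/6 = 0.25.
Midpoints: -0.875, -0.625, -0.375, -0.125, 0.125, 0.375.
r(-0.875) = 3683/512, r(-0.625) = 2737/512, r(-0.375) = 1751/512, r(-0.125) = 869/512, r(0.125) = 235/512, r(0.375) = -7/512.
Sum = Δt · [r(-0.875) + r(-0.625) + r(-0.375) + ...].
Sum ≈ 4.525.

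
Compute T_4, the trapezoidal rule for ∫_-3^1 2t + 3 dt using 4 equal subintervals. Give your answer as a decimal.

4

Δt = (1 − (-3))/4 = 1.
f(-3) = -3, f(-2) = -1, f(-1) = 1, f(0) = 3, f(1) = 5.
T_4 = (Δt/2)·[f(t_0) + 2f(t_1) + 2f(t_2) + 2f(t_3) + f(t_4)].
Sum = 4.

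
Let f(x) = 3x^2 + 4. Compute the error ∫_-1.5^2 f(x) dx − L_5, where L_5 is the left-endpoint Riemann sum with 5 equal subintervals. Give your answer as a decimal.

Exact integral: ∫_-1.5^2 f(x) dx = 25.375.
L_5 = 24.395.
Error = 25.375 − 24.395 = 0.98.

0.98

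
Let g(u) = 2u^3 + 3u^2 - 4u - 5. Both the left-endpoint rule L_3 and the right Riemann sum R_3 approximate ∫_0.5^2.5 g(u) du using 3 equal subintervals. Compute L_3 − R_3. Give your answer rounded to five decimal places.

-27.33333

L_3 ≈ 1.1111111.
R_3 ≈ 28.4444444.
L_3 − R_3 ≈ -27.33333.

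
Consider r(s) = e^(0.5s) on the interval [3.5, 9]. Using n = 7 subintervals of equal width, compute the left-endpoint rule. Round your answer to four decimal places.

137.5838

Δs = (9 − 3.5)/7 = 11/14.
Left endpoints: 3.5, 30/7, 71/14, 41/7, 93/14, 52/7, 115/14.
r(3.5) ≈ 5.7546, r(30/7) ≈ 8.5238, r(71/14) ≈ 12.6254, r(41/7) ≈ 18.7009, r(93/14) ≈ 27.6999, r(52/7) ≈ 41.0293, r(115/14) ≈ 60.7728.
Sum = Δs · [r(3.5) + r(30/7) + r(71/14) + ...].
Sum ≈ 137.5838.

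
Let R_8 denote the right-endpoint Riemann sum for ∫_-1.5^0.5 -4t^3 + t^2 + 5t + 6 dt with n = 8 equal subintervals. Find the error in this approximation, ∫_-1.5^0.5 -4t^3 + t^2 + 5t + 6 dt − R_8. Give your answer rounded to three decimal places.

0.604

Exact integral: ∫_-1.5^0.5 f(t) dt ≈ 13.16667.
R_8 = 12.5625.
Error ≈ 13.16667 − 12.5625 ≈ 0.604.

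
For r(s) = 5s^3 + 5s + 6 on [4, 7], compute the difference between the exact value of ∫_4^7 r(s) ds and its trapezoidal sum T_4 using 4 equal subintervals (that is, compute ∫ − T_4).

-23.203125

Exact integral: ∫_4^7 r(s) ds = 2781.75.
T_4 = 2804.953125.
Error = 2781.75 − 2804.953125 = -23.203125.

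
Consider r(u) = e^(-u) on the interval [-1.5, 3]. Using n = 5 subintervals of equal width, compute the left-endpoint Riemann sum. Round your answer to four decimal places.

6.7214

Δu = (3 − (-1.5))/5 = 0.9.
Left endpoints: -1.5, -0.6, 0.3, 1.2, 2.1.
r(-1.5) ≈ 4.4817, r(-0.6) ≈ 1.8221, r(0.3) ≈ 0.7408, r(1.2) ≈ 0.3012, r(2.1) ≈ 0.1225.
Sum = Δu · [r(-1.5) + r(-0.6) + r(0.3) + r(1.2) + r(2.1)].
Sum ≈ 6.7214.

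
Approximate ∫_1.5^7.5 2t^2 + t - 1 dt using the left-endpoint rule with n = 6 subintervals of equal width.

245

Δt = (7.5 − 1.5)/6 = 1.
Left endpoints: 1.5, 2.5, 3.5, 4.5, 5.5, 6.5.
f(1.5) = 5, f(2.5) = 14, f(3.5) = 27, f(4.5) = 44, f(5.5) = 65, f(6.5) = 90.
Sum = Δt · [f(1.5) + f(2.5) + f(3.5) + ...].
Sum = 245.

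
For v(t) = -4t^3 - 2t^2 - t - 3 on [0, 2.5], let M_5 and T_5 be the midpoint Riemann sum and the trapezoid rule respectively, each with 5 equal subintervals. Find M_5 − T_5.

M_5 = -59.21875.
T_5 = -61.875.
M_5 − T_5 = 2.65625.

2.65625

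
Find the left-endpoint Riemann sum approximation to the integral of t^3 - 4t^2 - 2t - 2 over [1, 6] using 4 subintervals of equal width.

-40.078125

Δt = (6 − 1)/4 = 1.25.
Left endpoints: 1, 2.25, 3.5, 4.75.
f(1) = -7, f(2.25) = -15.359375, f(3.5) = -15.125, f(4.75) = 5.421875.
Sum = Δt · [f(1) + f(2.25) + f(3.5) + f(4.75)].
Sum = -40.078125.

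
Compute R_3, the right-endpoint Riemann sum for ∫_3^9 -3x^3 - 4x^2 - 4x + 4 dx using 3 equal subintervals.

-8566

Δx = (9 − 3)/3 = 2.
Right endpoints: 5, 7, 9.
f(5) = -491, f(7) = -1249, f(9) = -2543.
Sum = Δx · [f(5) + f(7) + f(9)].
Sum = -8566.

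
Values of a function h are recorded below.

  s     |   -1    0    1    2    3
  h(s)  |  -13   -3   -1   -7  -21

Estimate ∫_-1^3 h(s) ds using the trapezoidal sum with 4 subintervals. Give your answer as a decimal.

-28

Δs = 1.
T_4 = (1/2)·[(-13) + 2·(-3) + 2·(-1) + 2·(-7) + (-21)] = -28.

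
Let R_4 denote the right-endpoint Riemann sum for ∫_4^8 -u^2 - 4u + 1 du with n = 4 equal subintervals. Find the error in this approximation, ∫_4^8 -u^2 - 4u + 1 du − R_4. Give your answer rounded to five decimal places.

Exact integral: ∫_4^8 f(u) du ≈ -241.3333333.
R_4 = -274.
Error ≈ -241.3333333 − (-274) ≈ 32.66667.

32.66667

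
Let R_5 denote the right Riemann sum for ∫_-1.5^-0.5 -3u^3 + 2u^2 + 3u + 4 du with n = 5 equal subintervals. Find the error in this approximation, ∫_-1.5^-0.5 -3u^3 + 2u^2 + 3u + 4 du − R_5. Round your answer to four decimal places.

Exact integral: ∫_-1.5^-0.5 f(u) du ≈ 6.916667.
R_5 = 5.915.
Error ≈ 6.916667 − 5.915 ≈ 1.0017.

1.0017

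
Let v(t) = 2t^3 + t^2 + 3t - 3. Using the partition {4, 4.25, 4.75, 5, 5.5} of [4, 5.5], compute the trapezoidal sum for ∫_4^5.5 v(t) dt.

381.9375

Subinterval widths: 0.25, 0.5, 0.25, 0.5.
v(4) = 153, v(4.25) = 181.34375, v(4.75) = 248.15625, v(5) = 287, v(5.5) = 376.5.
On each subinterval the trapezoid contributes (Δt_i/2)·[v(t_{i-1}) + v(t_i)].
Sum = 381.9375.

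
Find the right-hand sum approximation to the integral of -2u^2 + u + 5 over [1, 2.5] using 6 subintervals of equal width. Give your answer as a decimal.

-0.78125

Δu = (2.5 − 1)/6 = 0.25.
Right endpoints: 1.25, 1.5, 1.75, 2, 2.25, 2.5.
f(1.25) = 3.125, f(1.5) = 2, f(1.75) = 0.625, f(2) = -1, f(2.25) = -2.875, f(2.5) = -5.
Sum = Δu · [f(1.25) + f(1.5) + f(1.75) + ...].
Sum = -0.78125.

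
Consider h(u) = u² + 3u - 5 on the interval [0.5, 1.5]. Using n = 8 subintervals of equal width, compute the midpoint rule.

-0.91796875

Δu = (1.5 − 0.5)/8 = 0.125.
Midpoints: 0.5625, 0.6875, 0.8125, 0.9375, 1.0625, 1.1875, 1.3125, 1.4375.
h(0.5625) = -2.99609375, h(0.6875) = -2.46484375, h(0.8125) = -1.90234375, h(0.9375) = -1.30859375, h(1.0625) = -0.68359375, h(1.1875) = -0.02734375, h(1.3125) = 0.66015625, h(1.4375) = 1.37890625.
Sum = Δu · [h(0.5625) + h(0.6875) + h(0.8125) + ...].
Sum = -0.91796875.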